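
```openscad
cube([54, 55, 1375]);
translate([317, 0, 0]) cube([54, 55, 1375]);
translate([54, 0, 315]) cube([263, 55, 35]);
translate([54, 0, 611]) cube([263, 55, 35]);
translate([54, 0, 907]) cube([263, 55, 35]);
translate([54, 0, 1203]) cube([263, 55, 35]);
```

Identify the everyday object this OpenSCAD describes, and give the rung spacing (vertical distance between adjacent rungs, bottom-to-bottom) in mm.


A ladder. The rung spacing is 296 mm.

Two tall 54×55 posts with 4 short bars between them — a ladder. Adjacent rungs sit at z = 315 and z = 611, so the spacing is 611 − 315 = 296 mm.


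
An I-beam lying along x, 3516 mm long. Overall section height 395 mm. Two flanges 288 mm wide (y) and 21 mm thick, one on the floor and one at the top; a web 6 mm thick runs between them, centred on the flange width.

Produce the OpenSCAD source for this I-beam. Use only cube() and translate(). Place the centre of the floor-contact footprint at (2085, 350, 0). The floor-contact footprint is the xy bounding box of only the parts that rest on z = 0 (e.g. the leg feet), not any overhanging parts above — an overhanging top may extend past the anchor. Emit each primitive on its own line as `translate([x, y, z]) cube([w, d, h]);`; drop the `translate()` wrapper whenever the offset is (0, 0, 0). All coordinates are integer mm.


translate([327, 206, 0]) cube([3516, 288, 21]);
translate([327, 347, 21]) cube([3516, 6, 353]);
translate([327, 206, 374]) cube([3516, 288, 21]);


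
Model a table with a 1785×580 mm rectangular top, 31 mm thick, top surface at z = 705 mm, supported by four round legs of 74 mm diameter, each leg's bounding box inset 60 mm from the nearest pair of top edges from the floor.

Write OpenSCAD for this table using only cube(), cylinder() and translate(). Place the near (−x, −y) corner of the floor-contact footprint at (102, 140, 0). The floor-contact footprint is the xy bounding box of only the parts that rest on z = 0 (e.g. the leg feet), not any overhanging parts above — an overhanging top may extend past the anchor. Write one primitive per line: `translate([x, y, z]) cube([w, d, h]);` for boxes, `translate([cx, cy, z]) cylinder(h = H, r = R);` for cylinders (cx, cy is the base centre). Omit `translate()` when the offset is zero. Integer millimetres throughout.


translate([42, 80, 674]) cube([1785, 580, 31]);
translate([139, 177, 0]) cylinder(h = 674, r = 37);
translate([1730, 177, 0]) cylinder(h = 674, r = 37);
translate([139, 563, 0]) cylinder(h = 674, r = 37);
translate([1730, 563, 0]) cylinder(h = 674, r = 37);


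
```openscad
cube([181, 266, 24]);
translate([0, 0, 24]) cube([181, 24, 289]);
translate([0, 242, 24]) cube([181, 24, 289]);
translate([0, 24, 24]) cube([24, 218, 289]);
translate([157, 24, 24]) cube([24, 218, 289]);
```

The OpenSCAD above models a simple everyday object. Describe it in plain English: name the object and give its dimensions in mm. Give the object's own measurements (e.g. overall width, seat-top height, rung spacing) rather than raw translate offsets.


An open-topped rectangular box: outside dimensions 181×266×313 mm, with a uniform wall and base thickness of 24 mm. The base is a full 181×266 slab on the floor; four walls sit on top of the base. The front and back walls (the −y and +y sides) span the full width; the two side walls fit between them.


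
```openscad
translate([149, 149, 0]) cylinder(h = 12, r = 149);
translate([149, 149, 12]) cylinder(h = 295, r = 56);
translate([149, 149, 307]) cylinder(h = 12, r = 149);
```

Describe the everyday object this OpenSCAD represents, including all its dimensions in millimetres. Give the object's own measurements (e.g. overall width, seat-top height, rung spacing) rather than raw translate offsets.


A spool: two coaxial disc flanges of radius 149 mm and thickness 12 mm, joined by a core cylinder of radius 56 mm and height 295 mm. The lower flange rests on z = 0 and the three cylinders share a vertical axis.


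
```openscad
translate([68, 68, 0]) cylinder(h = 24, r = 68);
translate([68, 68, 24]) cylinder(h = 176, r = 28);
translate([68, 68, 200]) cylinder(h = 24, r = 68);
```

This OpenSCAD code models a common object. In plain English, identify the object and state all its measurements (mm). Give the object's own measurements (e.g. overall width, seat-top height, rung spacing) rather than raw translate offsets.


A spool: two coaxial disc flanges of radius 68 mm and thickness 24 mm, joined by a core cylinder of radius 28 mm and height 176 mm. The lower flange rests on z = 0 and the three cylinders share a vertical axis.


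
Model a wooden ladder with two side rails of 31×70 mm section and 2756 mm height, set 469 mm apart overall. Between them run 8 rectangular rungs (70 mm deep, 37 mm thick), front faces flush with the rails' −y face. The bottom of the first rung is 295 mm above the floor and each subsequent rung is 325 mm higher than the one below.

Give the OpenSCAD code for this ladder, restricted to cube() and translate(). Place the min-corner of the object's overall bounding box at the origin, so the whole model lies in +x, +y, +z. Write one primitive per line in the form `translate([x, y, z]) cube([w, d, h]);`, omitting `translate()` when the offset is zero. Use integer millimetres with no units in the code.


cube([31, 70, 2756]);
translate([438, 0, 0]) cube([31, 70, 2756]);
translate([31, 0, 295]) cube([407, 70, 37]);
translate([31, 0, 620]) cube([407, 70, 37]);
translate([31, 0, 945]) cube([407, 70, 37]);
translate([31, 0, 1270]) cube([407, 70, 37]);
translate([31, 0, 1595]) cube([407, 70, 37]);
translate([31, 0, 1920]) cube([407, 70, 37]);
translate([31, 0, 2245]) cube([407, 70, 37]);
translate([31, 0, 2570]) cube([407, 70, 37]);


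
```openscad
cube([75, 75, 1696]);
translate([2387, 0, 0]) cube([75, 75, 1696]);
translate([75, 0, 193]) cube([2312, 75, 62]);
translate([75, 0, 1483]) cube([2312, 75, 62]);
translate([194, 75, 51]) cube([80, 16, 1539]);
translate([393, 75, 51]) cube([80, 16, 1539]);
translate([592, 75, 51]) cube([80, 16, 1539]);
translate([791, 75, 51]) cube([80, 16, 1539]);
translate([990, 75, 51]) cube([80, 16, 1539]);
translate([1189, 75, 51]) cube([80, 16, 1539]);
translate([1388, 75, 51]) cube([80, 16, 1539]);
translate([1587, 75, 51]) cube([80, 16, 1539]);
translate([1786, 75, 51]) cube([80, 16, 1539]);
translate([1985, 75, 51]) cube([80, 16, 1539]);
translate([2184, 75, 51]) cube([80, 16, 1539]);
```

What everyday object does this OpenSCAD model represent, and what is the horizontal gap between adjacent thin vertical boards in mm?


A fence section. The picket gap is 119 mm.

Two posts, two rails, 11 pickets — a fence section. Span 2312 mm holds 11 pickets of 80 mm with 12 equal gaps: ⌊(2312 − 11·80) / 12⌋ = 119 mm.


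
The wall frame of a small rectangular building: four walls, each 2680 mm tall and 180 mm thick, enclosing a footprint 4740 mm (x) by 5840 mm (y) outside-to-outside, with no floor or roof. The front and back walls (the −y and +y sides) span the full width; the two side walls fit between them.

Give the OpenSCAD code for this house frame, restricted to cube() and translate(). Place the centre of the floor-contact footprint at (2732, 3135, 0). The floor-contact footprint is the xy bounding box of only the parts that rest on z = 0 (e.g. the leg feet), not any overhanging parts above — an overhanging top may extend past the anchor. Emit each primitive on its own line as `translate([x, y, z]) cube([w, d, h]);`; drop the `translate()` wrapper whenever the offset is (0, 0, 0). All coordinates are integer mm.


translate([362, 215, 0]) cube([4740, 180, 2680]);
translate([362, 5875, 0]) cube([4740, 180, 2680]);
translate([362, 395, 0]) cube([180, 5480, 2680]);
translate([4922, 395, 0]) cube([180, 5480, 2680]);


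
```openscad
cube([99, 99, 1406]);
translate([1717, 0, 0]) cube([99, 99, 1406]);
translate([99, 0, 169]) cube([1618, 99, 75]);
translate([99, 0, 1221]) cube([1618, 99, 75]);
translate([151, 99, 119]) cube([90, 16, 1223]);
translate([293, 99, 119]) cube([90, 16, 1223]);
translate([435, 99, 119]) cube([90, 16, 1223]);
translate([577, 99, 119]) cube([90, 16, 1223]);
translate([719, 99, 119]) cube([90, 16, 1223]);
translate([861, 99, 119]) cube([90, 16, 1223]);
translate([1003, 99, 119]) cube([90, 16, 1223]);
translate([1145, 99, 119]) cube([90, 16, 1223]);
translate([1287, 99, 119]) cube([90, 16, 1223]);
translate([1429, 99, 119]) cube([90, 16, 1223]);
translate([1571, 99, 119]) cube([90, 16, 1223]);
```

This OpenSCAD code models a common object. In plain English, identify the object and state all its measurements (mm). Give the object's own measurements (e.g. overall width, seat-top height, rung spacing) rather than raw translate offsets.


A fence section. Two 99×99 mm posts, 1406 mm tall, stand on the floor with a clear span of 1618 mm between their inner faces. Two horizontal rails of 99×75 mm section span the gap between the posts with their undersides at z = 169 mm and z = 1221 mm, flush with the posts' −y face. 11 pickets, each 90 mm wide, 16 mm thick and 1223 mm tall, are fixed to the +y face of the rails with their bottoms at z = 119 mm, spaced across the span with a 52 mm gap after the −x post and between neighbouring pickets, with 56 mm left before the +x post.


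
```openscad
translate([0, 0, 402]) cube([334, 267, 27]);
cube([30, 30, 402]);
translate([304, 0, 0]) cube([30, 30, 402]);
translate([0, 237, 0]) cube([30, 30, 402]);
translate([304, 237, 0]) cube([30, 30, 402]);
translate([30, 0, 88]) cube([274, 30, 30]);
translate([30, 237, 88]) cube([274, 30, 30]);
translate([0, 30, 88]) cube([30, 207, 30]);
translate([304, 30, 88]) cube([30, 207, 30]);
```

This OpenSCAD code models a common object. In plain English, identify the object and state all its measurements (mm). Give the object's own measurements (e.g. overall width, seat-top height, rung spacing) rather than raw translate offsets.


A four-legged stool. The seat is a 334×267×27 mm slab whose top surface is at z = 429 mm; four square legs, each 30×30 mm in cross-section, run from the floor (z = 0) to the underside of the seat, each flush with a corner of the seat. Four stretchers, 30 mm wide and 30 mm tall, connect adjacent legs with their undersides at z = 88 mm, each running between the inner faces of the legs it joins and aligned with the legs' outer faces on the other axis.


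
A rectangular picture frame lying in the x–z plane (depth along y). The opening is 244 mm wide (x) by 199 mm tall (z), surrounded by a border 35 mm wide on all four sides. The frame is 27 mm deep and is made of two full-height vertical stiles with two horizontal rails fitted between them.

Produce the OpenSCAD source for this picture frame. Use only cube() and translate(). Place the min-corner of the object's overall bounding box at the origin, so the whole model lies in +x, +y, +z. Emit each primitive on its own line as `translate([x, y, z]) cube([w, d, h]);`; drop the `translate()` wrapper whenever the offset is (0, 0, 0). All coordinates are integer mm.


cube([35, 27, 269]);
translate([279, 0, 0]) cube([35, 27, 269]);
translate([35, 0, 0]) cube([244, 27, 35]);
translate([35, 0, 234]) cube([244, 27, 35]);


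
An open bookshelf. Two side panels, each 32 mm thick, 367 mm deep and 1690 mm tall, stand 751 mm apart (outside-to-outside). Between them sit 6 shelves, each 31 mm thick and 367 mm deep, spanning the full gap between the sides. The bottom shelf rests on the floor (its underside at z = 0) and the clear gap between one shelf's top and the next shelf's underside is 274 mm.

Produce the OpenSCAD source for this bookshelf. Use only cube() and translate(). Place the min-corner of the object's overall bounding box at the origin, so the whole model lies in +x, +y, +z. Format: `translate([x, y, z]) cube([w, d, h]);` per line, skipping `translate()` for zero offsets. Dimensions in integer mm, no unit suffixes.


cube([32, 367, 1690]);
translate([719, 0, 0]) cube([32, 367, 1690]);
translate([32, 0, 0]) cube([687, 367, 31]);
translate([32, 0, 305]) cube([687, 367, 31]);
translate([32, 0, 610]) cube([687, 367, 31]);
translate([32, 0, 915]) cube([687, 367, 31]);
translate([32, 0, 1220]) cube([687, 367, 31]);
translate([32, 0, 1525]) cube([687, 367, 31]);


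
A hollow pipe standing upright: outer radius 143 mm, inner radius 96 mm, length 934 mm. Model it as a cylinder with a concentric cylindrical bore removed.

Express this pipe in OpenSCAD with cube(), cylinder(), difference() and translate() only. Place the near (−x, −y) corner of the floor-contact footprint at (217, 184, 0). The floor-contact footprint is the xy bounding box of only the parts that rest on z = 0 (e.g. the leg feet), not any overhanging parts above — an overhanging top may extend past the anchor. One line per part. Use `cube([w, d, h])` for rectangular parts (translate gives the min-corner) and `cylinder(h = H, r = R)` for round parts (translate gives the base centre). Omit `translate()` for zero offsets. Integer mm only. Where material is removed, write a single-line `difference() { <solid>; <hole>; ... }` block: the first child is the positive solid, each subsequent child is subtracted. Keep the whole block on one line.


difference() { translate([360, 327, 0]) cylinder(h = 934, r = 143); translate([360, 327, 0]) cylinder(h = 934, r = 96); }


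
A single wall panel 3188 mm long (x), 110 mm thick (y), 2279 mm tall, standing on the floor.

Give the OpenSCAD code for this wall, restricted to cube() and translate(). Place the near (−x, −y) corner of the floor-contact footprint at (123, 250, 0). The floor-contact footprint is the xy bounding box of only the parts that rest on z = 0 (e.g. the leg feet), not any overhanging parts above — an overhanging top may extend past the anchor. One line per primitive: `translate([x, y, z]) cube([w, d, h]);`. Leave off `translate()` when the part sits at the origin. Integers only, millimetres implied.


translate([123, 250, 0]) cube([3188, 110, 2279]);


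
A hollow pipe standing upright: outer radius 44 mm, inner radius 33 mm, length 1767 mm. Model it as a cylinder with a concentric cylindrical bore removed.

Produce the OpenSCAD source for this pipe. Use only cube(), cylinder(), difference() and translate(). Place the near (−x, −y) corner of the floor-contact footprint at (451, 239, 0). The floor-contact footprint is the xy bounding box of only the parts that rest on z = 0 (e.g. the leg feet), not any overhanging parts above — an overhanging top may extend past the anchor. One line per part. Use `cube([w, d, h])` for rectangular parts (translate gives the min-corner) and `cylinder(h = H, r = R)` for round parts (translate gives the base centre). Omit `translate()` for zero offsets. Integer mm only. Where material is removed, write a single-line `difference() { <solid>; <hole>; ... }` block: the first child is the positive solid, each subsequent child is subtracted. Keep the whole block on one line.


difference() { translate([495, 283, 0]) cylinder(h = 1767, r = 44); translate([495, 283, 0]) cylinder(h = 1767, r = 33); }


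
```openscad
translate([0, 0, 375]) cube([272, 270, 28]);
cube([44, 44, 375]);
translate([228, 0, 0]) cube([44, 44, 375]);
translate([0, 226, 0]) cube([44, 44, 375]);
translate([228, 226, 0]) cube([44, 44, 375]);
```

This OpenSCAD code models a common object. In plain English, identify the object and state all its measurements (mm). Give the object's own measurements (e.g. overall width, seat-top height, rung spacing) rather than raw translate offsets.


A simple wooden stool: a rectangular seat 272 mm (x) by 270 mm (y), 28 mm thick, top face at z = 403 mm, on four square legs, each 44×44 mm in cross-section. The legs rest on z = 0, each flush with a corner of the seat.


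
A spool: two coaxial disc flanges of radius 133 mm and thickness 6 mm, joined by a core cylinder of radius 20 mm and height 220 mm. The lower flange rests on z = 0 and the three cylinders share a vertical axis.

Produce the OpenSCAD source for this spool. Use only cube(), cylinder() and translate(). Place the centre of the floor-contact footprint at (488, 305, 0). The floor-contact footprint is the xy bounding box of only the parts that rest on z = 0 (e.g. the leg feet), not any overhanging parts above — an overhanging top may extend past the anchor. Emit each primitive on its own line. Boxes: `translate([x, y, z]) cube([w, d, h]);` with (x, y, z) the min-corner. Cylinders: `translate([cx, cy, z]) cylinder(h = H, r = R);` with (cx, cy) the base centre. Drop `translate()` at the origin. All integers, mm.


translate([488, 305, 0]) cylinder(h = 6, r = 133);
translate([488, 305, 6]) cylinder(h = 220, r = 20);
translate([488, 305, 226]) cylinder(h = 6, r = 133);


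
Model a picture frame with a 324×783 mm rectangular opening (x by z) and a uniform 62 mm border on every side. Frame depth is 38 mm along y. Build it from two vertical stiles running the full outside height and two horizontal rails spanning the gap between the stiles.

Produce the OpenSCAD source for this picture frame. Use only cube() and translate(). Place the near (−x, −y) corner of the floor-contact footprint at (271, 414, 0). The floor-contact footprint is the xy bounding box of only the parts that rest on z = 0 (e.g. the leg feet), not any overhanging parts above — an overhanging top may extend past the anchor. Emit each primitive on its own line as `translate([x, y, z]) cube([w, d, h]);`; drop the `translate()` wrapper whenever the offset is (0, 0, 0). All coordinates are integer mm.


translate([271, 414, 0]) cube([62, 38, 907]);
translate([657, 414, 0]) cube([62, 38, 907]);
translate([333, 414, 0]) cube([324, 38, 62]);
translate([333, 414, 845]) cube([324, 38, 62]);


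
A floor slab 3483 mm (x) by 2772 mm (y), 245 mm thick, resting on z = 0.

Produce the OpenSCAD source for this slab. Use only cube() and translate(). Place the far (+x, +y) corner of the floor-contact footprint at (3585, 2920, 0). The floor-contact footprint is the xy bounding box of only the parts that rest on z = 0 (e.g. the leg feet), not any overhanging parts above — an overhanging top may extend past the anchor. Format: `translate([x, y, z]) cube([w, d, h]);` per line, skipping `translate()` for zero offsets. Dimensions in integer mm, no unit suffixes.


translate([102, 148, 0]) cube([3483, 2772, 245]);


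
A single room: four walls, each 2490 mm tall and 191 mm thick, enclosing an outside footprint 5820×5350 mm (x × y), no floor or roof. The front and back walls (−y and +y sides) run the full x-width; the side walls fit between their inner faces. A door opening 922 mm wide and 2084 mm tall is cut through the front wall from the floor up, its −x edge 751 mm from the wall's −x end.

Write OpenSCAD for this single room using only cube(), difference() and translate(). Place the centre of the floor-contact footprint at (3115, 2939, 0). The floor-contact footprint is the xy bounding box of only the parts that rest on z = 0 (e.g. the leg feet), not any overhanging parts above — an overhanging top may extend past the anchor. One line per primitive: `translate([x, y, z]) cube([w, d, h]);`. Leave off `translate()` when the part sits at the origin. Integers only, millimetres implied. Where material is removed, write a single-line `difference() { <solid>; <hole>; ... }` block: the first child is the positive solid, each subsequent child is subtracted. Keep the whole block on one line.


difference() { translate([205, 264, 0]) cube([5820, 191, 2490]); translate([956, 264, 0]) cube([922, 191, 2084]); }
translate([205, 5423, 0]) cube([5820, 191, 2490]);
translate([205, 455, 0]) cube([191, 4968, 2490]);
translate([5834, 455, 0]) cube([191, 4968, 2490]);


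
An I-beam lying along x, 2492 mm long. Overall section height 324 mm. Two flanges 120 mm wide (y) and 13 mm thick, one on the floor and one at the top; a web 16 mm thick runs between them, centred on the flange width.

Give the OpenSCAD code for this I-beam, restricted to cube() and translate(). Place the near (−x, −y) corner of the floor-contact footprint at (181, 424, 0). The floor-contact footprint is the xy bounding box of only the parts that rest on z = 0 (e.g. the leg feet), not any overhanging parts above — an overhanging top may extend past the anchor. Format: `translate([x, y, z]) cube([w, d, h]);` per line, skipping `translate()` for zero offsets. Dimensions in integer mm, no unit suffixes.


translate([181, 424, 0]) cube([2492, 120, 13]);
translate([181, 476, 13]) cube([2492, 16, 298]);
translate([181, 424, 311]) cube([2492, 120, 13]);


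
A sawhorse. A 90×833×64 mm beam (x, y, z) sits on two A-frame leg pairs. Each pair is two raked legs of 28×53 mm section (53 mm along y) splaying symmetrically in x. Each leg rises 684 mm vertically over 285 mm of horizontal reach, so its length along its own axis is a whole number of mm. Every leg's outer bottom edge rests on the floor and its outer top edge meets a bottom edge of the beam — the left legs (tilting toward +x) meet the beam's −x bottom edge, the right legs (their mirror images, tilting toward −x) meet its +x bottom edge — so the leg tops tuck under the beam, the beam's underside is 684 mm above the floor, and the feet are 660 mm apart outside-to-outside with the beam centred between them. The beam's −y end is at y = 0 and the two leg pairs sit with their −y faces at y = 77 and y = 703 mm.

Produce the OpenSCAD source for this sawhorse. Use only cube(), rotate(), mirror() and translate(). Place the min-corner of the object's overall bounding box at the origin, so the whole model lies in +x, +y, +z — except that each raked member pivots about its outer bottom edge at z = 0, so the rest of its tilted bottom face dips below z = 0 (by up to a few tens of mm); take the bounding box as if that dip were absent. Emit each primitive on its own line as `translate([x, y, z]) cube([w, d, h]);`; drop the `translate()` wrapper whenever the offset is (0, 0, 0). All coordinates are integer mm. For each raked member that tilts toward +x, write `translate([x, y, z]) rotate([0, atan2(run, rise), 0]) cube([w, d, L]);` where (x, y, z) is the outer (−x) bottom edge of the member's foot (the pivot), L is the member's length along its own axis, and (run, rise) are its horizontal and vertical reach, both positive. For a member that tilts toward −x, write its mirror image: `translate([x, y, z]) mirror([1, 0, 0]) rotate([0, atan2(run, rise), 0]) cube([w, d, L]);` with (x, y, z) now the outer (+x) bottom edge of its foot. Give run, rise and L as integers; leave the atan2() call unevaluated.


// leg length = √(285² + 684²) = 741
// right-leg outer foot x = 2·285 + 90 = 660
// beam min-corner = (285, 0, 684)
translate([285, 0, 684]) cube([90, 833, 64]);
translate([0, 77, 0]) rotate([0, atan2(285, 684), 0]) cube([28, 53, 741]);
translate([660, 77, 0]) mirror([1, 0, 0]) rotate([0, atan2(285, 684), 0]) cube([28, 53, 741]);
translate([0, 703, 0]) rotate([0, atan2(285, 684), 0]) cube([28, 53, 741]);
translate([660, 703, 0]) mirror([1, 0, 0]) rotate([0, atan2(285, 684), 0]) cube([28, 53, 741]);


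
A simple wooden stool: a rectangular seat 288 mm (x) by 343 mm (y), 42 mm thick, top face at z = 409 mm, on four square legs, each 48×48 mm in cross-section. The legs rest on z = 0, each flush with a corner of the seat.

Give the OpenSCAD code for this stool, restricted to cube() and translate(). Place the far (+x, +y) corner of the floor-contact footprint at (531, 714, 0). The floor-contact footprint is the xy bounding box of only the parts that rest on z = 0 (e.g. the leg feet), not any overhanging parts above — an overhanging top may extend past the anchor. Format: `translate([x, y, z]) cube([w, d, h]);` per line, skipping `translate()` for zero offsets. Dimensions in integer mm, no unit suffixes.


// leg_h = 409 - 42 = 367
translate([243, 371, 367]) cube([288, 343, 42]);
translate([243, 371, 0]) cube([48, 48, 367]);
translate([483, 371, 0]) cube([48, 48, 367]);
translate([243, 666, 0]) cube([48, 48, 367]);
translate([483, 666, 0]) cube([48, 48, 367]);


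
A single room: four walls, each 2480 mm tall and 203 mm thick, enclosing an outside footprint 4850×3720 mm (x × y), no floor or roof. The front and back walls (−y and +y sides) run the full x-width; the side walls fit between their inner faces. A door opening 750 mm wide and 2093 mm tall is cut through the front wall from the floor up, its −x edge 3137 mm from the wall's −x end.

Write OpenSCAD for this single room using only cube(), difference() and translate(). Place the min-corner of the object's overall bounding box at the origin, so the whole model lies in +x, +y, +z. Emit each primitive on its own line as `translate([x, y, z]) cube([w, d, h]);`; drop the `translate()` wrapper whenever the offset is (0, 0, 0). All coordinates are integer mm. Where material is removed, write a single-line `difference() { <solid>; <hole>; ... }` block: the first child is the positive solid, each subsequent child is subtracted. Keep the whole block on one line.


difference() { cube([4850, 203, 2480]); translate([3137, 0, 0]) cube([750, 203, 2093]); }
translate([0, 3517, 0]) cube([4850, 203, 2480]);
translate([0, 203, 0]) cube([203, 3314, 2480]);
translate([4647, 203, 0]) cube([203, 3314, 2480]);


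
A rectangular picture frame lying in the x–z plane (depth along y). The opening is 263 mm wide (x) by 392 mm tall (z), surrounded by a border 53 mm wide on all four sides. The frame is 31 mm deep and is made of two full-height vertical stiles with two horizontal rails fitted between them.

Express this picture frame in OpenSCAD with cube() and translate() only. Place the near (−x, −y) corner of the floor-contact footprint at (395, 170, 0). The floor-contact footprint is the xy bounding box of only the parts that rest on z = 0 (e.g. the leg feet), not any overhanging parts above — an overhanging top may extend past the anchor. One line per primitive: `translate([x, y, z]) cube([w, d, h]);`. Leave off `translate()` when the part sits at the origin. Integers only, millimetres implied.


translate([395, 170, 0]) cube([53, 31, 498]);
translate([711, 170, 0]) cube([53, 31, 498]);
translate([448, 170, 0]) cube([263, 31, 53]);
translate([448, 170, 445]) cube([263, 31, 53]);


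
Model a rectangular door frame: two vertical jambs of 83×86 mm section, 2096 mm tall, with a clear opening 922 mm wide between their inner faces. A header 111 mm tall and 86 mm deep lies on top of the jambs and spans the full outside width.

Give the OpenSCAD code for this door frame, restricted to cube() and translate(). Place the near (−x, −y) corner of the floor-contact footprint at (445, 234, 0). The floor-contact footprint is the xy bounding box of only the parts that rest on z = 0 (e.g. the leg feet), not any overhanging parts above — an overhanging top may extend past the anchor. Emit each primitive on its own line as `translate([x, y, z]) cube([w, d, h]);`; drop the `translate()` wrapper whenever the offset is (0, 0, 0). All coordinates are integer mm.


translate([445, 234, 0]) cube([83, 86, 2096]);
translate([1450, 234, 0]) cube([83, 86, 2096]);
translate([445, 234, 2096]) cube([1088, 86, 111]);


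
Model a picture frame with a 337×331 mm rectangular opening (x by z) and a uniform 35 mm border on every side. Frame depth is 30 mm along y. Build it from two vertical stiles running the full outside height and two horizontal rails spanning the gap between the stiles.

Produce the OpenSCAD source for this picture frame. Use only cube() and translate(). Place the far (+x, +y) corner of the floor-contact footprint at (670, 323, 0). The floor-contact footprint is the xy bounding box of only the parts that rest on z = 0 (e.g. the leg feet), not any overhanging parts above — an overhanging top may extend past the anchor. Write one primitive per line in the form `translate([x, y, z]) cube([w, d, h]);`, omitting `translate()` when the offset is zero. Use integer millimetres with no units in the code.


translate([263, 293, 0]) cube([35, 30, 401]);
translate([635, 293, 0]) cube([35, 30, 401]);
translate([298, 293, 0]) cube([337, 30, 35]);
translate([298, 293, 366]) cube([337, 30, 35]);


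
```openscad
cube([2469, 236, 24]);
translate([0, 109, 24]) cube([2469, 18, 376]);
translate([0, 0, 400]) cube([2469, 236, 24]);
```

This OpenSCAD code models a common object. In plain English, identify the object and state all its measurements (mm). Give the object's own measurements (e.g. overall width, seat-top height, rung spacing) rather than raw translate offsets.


An I-beam lying along x, 2469 mm long. Overall section height 424 mm. Two flanges 236 mm wide (y) and 24 mm thick, one on the floor and one at the top; a web 18 mm thick runs between them, centred on the flange width.


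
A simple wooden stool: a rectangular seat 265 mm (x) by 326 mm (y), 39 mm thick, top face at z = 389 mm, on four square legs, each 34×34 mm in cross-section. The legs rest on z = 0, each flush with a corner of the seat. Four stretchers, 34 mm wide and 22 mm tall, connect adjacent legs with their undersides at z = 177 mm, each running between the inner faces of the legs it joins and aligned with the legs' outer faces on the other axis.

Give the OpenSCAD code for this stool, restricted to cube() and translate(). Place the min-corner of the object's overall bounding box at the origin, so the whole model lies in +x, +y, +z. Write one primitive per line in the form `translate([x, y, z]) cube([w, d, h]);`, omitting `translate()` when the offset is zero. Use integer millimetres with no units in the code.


translate([0, 0, 350]) cube([265, 326, 39]);
cube([34, 34, 350]);
translate([231, 0, 0]) cube([34, 34, 350]);
translate([0, 292, 0]) cube([34, 34, 350]);
translate([231, 292, 0]) cube([34, 34, 350]);
translate([34, 0, 177]) cube([197, 34, 22]);
translate([34, 292, 177]) cube([197, 34, 22]);
translate([0, 34, 177]) cube([34, 258, 22]);
translate([231, 34, 177]) cube([34, 258, 22]);


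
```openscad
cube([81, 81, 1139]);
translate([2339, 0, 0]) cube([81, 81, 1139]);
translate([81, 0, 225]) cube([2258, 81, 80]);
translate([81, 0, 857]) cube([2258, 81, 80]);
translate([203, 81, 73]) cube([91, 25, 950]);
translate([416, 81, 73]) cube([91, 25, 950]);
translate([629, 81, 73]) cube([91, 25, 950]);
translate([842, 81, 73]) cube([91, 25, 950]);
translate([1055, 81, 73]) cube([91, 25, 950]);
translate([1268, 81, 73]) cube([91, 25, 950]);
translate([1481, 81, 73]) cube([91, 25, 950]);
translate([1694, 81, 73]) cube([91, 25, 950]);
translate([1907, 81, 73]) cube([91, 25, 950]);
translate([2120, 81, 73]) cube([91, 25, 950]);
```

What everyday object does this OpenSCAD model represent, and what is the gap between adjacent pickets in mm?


A fence section. The picket gap is 122 mm.

Two posts, two rails, 10 pickets — a fence section. Span 2258 mm holds 10 pickets of 91 mm with 11 equal gaps: ⌊(2258 − 10·91) / 11⌋ = 122 mm.


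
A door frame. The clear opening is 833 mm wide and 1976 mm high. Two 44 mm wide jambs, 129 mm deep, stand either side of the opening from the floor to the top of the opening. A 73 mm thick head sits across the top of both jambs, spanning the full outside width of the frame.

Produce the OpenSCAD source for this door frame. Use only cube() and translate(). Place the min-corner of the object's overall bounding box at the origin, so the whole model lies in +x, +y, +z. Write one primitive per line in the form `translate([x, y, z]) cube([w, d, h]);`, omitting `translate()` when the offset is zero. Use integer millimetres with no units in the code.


cube([44, 129, 1976]);
translate([877, 0, 0]) cube([44, 129, 1976]);
translate([0, 0, 1976]) cube([921, 129, 73]);


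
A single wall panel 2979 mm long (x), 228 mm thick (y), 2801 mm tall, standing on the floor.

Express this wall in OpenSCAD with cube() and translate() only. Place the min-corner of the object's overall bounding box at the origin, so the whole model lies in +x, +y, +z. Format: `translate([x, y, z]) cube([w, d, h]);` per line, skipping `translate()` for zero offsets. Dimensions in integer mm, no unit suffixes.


cube([2979, 228, 2801]);


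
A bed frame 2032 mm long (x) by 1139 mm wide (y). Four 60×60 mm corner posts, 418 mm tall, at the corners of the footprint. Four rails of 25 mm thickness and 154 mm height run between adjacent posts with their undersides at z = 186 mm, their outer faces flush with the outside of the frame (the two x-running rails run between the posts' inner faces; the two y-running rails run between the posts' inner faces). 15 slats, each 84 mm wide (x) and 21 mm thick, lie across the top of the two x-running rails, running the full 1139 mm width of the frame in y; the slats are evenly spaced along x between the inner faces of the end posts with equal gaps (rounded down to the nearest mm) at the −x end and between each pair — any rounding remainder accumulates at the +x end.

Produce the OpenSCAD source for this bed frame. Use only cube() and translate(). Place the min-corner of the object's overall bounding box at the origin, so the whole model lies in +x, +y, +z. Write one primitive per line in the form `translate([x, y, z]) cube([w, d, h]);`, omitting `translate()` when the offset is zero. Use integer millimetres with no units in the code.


cube([60, 60, 418]);
translate([0, 1079, 0]) cube([60, 60, 418]);
translate([1972, 0, 0]) cube([60, 60, 418]);
translate([1972, 1079, 0]) cube([60, 60, 418]);
translate([60, 0, 186]) cube([1912, 25, 154]);
translate([60, 1114, 186]) cube([1912, 25, 154]);
translate([0, 60, 186]) cube([25, 1019, 154]);
translate([2007, 60, 186]) cube([25, 1019, 154]);
translate([100, 0, 340]) cube([84, 1139, 21]);
translate([224, 0, 340]) cube([84, 1139, 21]);
translate([348, 0, 340]) cube([84, 1139, 21]);
translate([472, 0, 340]) cube([84, 1139, 21]);
translate([596, 0, 340]) cube([84, 1139, 21]);
translate([720, 0, 340]) cube([84, 1139, 21]);
translate([844, 0, 340]) cube([84, 1139, 21]);
translate([968, 0, 340]) cube([84, 1139, 21]);
translate([1092, 0, 340]) cube([84, 1139, 21]);
translate([1216, 0, 340]) cube([84, 1139, 21]);
translate([1340, 0, 340]) cube([84, 1139, 21]);
translate([1464, 0, 340]) cube([84, 1139, 21]);
translate([1588, 0, 340]) cube([84, 1139, 21]);
translate([1712, 0, 340]) cube([84, 1139, 21]);
translate([1836, 0, 340]) cube([84, 1139, 21]);


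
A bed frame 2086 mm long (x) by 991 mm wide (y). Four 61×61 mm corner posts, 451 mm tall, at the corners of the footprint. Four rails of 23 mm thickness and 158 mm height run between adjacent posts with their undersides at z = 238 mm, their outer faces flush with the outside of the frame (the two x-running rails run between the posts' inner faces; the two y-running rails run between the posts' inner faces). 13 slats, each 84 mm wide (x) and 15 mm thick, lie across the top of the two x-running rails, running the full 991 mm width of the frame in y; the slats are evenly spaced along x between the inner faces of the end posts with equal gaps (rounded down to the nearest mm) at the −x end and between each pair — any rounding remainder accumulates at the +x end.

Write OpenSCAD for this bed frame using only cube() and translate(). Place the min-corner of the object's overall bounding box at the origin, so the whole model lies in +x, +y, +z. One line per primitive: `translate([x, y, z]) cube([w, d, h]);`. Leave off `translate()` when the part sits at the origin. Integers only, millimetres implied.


cube([61, 61, 451]);
translate([0, 930, 0]) cube([61, 61, 451]);
translate([2025, 0, 0]) cube([61, 61, 451]);
translate([2025, 930, 0]) cube([61, 61, 451]);
translate([61, 0, 238]) cube([1964, 23, 158]);
translate([61, 968, 238]) cube([1964, 23, 158]);
translate([0, 61, 238]) cube([23, 869, 158]);
translate([2063, 61, 238]) cube([23, 869, 158]);
translate([123, 0, 396]) cube([84, 991, 15]);
translate([269, 0, 396]) cube([84, 991, 15]);
translate([415, 0, 396]) cube([84, 991, 15]);
translate([561, 0, 396]) cube([84, 991, 15]);
translate([707, 0, 396]) cube([84, 991, 15]);
translate([853, 0, 396]) cube([84, 991, 15]);
translate([999, 0, 396]) cube([84, 991, 15]);
translate([1145, 0, 396]) cube([84, 991, 15]);
translate([1291, 0, 396]) cube([84, 991, 15]);
translate([1437, 0, 396]) cube([84, 991, 15]);
translate([1583, 0, 396]) cube([84, 991, 15]);
translate([1729, 0, 396]) cube([84, 991, 15]);
translate([1875, 0, 396]) cube([84, 991, 15]);


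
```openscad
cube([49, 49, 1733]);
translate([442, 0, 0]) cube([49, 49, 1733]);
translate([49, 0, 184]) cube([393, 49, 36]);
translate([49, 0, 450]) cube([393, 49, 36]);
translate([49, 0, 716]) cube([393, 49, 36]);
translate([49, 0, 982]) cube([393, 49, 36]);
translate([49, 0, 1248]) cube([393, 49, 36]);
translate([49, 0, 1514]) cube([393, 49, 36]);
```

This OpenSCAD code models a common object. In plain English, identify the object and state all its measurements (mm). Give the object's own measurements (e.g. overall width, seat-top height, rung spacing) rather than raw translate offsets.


A straight ladder. Two 49×49 mm vertical rails, 1733 mm tall, stand 491 mm apart (outside-to-outside) with their front faces coplanar on the −y side. 6 rungs, each 49 mm deep and 36 mm tall, span between the inner faces of the rails, front faces flush with the rails. The lowest rung's underside is at z = 184 mm and rungs are spaced 266 mm apart (underside to underside).


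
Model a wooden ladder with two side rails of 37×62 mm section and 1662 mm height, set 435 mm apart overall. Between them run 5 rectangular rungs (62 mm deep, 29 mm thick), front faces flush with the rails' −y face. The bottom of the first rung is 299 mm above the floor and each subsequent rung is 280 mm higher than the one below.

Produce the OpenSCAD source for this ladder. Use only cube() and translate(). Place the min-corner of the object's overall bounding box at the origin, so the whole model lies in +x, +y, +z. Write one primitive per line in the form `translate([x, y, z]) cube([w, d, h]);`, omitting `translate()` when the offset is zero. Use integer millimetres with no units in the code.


// rung span = 435 - 2*37 = 361
// rung[k] z = 299 + k*280
cube([37, 62, 1662]);
translate([398, 0, 0]) cube([37, 62, 1662]);
translate([37, 0, 299]) cube([361, 62, 29]);
translate([37, 0, 579]) cube([361, 62, 29]);
translate([37, 0, 859]) cube([361, 62, 29]);
translate([37, 0, 1139]) cube([361, 62, 29]);
translate([37, 0, 1419]) cube([361, 62, 29]);


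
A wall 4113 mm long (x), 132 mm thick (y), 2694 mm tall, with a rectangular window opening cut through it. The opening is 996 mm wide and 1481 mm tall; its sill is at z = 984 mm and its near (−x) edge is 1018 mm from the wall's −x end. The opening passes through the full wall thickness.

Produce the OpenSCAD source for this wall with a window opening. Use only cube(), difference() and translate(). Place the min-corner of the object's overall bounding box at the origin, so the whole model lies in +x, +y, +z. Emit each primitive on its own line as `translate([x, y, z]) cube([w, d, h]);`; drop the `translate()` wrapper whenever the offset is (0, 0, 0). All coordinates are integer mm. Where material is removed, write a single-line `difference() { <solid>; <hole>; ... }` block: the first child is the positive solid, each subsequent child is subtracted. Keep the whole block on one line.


difference() { cube([4113, 132, 2694]); translate([1018, 0, 984]) cube([996, 132, 1481]); }


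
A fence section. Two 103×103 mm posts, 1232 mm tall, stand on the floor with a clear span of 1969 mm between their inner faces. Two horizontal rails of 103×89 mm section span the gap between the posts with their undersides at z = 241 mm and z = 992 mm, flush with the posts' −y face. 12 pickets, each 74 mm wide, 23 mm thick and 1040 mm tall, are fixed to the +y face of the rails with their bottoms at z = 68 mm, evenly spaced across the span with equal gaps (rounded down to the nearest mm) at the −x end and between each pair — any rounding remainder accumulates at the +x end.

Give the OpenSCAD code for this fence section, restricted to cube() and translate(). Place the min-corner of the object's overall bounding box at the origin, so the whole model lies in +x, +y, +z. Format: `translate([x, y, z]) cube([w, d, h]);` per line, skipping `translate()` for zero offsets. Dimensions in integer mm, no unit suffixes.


cube([103, 103, 1232]);
translate([2072, 0, 0]) cube([103, 103, 1232]);
translate([103, 0, 241]) cube([1969, 103, 89]);
translate([103, 0, 992]) cube([1969, 103, 89]);
translate([186, 103, 68]) cube([74, 23, 1040]);
translate([343, 103, 68]) cube([74, 23, 1040]);
translate([500, 103, 68]) cube([74, 23, 1040]);
translate([657, 103, 68]) cube([74, 23, 1040]);
translate([814, 103, 68]) cube([74, 23, 1040]);
translate([971, 103, 68]) cube([74, 23, 1040]);
translate([1128, 103, 68]) cube([74, 23, 1040]);
translate([1285, 103, 68]) cube([74, 23, 1040]);
translate([1442, 103, 68]) cube([74, 23, 1040]);
translate([1599, 103, 68]) cube([74, 23, 1040]);
translate([1756, 103, 68]) cube([74, 23, 1040]);
translate([1913, 103, 68]) cube([74, 23, 1040]);
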